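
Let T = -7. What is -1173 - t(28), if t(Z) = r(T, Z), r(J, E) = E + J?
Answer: -1194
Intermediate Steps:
t(Z) = -7 + Z (t(Z) = Z - 7 = -7 + Z)
-1173 - t(28) = -1173 - (-7 + 28) = -1173 - 1*21 = -1173 - 21 = -1194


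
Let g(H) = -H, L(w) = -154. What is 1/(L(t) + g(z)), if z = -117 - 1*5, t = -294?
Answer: -1/32 ≈ -0.031250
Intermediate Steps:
z = -122 (z = -117 - 5 = -122)
1/(L(t) + g(z)) = 1/(-154 - 1*(-122)) = 1/(-154 + 122) = 1/(-32) = -1/32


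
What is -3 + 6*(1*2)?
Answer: 9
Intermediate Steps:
-3 + 6*(1*2) = -3 + 6*2 = -3 + 12 = 9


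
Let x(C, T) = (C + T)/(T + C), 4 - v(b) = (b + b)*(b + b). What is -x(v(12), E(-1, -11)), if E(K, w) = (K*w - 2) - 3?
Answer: -1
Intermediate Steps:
E(K, w) = -5 + K*w (E(K, w) = (-2 + K*w) - 3 = -5 + K*w)
v(b) = 4 - 4*b² (v(b) = 4 - (b + b)*(b + b) = 4 - 2*b*2*b = 4 - 4*b²)
x(C, T) = 1 (x(C, T) = (C + T)/(C + T) = 1)
-x(v(12), E(-1, -11)) = -1*1 = -1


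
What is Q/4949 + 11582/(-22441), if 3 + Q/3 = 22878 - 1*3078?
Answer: 1275474113/111060509 ≈ 11.484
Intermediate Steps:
Q = 59391 (Q = -9 + 3*(22878 - 1*3078) = -9 + 3*(22878 - 3078) = -9 + 3*19800 = -9 + 59400 = 59391)
Q/4949 + 11582/(-22441) = 59391/4949 + 11582/(-22441) = 59391*(1/4949) + 11582*(-1/22441) = 59391/4949 - 11582/22441 = 1275474113/111060509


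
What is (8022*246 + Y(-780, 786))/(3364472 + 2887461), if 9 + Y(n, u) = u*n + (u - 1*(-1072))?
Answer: 1362181/6251933 ≈ 0.21788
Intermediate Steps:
Y(n, u) = 1063 + u + n*u (Y(n, u) = -9 + (u*n + (u - 1*(-1072))) = -9 + (n*u + (u + 1072)) = -9 + (n*u + (1072 + u)) = -9 + (1072 + u + n*u) = 1063 + u + n*u)
(8022*246 + Y(-780, 786))/(3364472 + 2887461) = (8022*246 + (1063 + 786 - 780*786))/(3364472 + 2887461) = (1973412 + (1063 + 786 - 613080))/6251933 = (1973412 - 611231)*(1/6251933) = 1362181*(1/6251933) = 1362181/6251933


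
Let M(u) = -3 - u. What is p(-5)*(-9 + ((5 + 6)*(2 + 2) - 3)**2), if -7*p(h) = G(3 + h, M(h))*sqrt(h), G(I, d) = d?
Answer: -3344*I*sqrt(5)/7 ≈ -1068.2*I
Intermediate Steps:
p(h) = -sqrt(h)*(-3 - h)/7 (p(h) = -(-3 - h)*sqrt(h)/7 = -sqrt(h)*(-3 - h)/7)
p(-5)*(-9 + ((5 + 6)*(2 + 2) - 3)**2) = (sqrt(-5)*(3 - 5)/7)*(-9 + ((5 + 6)*(2 + 2) - 3)**2) = ((1/7)*(I*sqrt(5))*(-2))*(-9 + (11*4 - 3)**2) = (-2*I*sqrt(5)/7)*(-9 + (44 - 3)**2) = (-2*I*sqrt(5)/7)*(-9 + 41**2) = (-2*I*sqrt(5)/7)*(-9 + 1681) = -2*I*sqrt(5)/7*1672 = -3344*I*sqrt(5)/7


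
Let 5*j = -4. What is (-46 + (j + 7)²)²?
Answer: 35721/625 ≈ 57.154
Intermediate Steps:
j = -⅘ (j = (⅕)*(-4) = -⅘ ≈ -0.80000)
(-46 + (j + 7)²)² = (-46 + (-⅘ + 7)²)² = (-46 + (31/5)²)² = (-46 + 961/25)² = (-189/25)² = 35721/625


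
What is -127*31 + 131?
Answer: -3806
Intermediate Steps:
-127*31 + 131 = -3937 + 131 = -3806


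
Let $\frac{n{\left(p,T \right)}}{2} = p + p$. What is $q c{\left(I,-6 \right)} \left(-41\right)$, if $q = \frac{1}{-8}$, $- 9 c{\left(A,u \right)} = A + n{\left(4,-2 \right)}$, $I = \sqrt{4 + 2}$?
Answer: $- \frac{82}{9} - \frac{41 \sqrt{6}}{72} \approx -10.506$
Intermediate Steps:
$n{\left(p,T \right)} = 4 p$ ($n{\left(p,T \right)} = 2 \left(p + p\right) = 2 \cdot 2 p = 4 p$)
$I = \sqrt{6} \approx 2.4495$
$c{\left(A,u \right)} = - \frac{16}{9} - \frac{A}{9}$ ($c{\left(A,u \right)} = - \frac{A + 4 \cdot 4}{9} = - \frac{A + 16}{9} = - \frac{16 + A}{9} = - \frac{16}{9} - \frac{A}{9}$)
$q = - \frac{1}{8} \approx -0.125$
$q c{\left(I,-6 \right)} \left(-41\right) = - \frac{- \frac{16}{9} - \frac{\sqrt{6}}{9}}{8} \left(-41\right) = \left(\frac{2}{9} + \frac{\sqrt{6}}{72}\right) \left(-41\right) = - \frac{82}{9} - \frac{41 \sqrt{6}}{72}$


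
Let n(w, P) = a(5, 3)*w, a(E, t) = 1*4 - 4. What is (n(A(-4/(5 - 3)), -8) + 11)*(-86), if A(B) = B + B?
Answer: -946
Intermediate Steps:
a(E, t) = 0 (a(E, t) = 4 - 4 = 0)
A(B) = 2*B
n(w, P) = 0 (n(w, P) = 0*w = 0)
(n(A(-4/(5 - 3)), -8) + 11)*(-86) = (0 + 11)*(-86) = 11*(-86) = -946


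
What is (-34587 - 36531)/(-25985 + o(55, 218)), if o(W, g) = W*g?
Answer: 7902/1555 ≈ 5.0817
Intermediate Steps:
(-34587 - 36531)/(-25985 + o(55, 218)) = (-34587 - 36531)/(-25985 + 55*218) = -71118/(-25985 + 11990) = -71118/(-13995) = -71118*(-1/13995) = 7902/1555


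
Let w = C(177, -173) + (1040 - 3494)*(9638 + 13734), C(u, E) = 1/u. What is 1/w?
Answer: -177/10151815175 ≈ -1.7435e-8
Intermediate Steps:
w = -10151815175/177 (w = 1/177 + (1040 - 3494)*(9638 + 13734) = 1/177 - 2454*23372 = 1/177 - 57354888 = -10151815175/177 ≈ -5.7355e+7)
1/w = 1/(-10151815175/177) = -177/10151815175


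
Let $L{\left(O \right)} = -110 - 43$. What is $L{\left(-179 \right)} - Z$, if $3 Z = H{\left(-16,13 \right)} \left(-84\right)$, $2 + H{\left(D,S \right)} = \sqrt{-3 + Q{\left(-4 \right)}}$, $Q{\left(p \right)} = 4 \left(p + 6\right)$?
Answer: $-209 + 28 \sqrt{5} \approx -146.39$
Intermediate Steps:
$Q{\left(p \right)} = 24 + 4 p$ ($Q{\left(p \right)} = 4 \left(6 + p\right) = 24 + 4 p$)
$L{\left(O \right)} = -153$
$H{\left(D,S \right)} = -2 + \sqrt{5}$ ($H{\left(D,S \right)} = -2 + \sqrt{-3 + \left(24 + 4 \left(-4\right)\right)} = -2 + \sqrt{-3 + \left(24 - 16\right)} = -2 + \sqrt{-3 + 8} = -2 + \sqrt{5}$)
$Z = 56 - 28 \sqrt{5}$ ($Z = \frac{\left(-2 + \sqrt{5}\right) \left(-84\right)}{3} = \frac{168 - 84 \sqrt{5}}{3} = 56 - 28 \sqrt{5} \approx -6.6099$)
$L{\left(-179 \right)} - Z = -153 - \left(56 - 28 \sqrt{5}\right) = -209 + 28 \sqrt{5}$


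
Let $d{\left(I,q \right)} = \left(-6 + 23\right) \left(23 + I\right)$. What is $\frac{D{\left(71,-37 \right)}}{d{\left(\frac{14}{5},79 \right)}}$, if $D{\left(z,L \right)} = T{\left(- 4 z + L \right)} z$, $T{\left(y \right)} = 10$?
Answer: $\frac{3550}{2193} \approx 1.6188$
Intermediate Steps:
$d{\left(I,q \right)} = 391 + 17 I$ ($d{\left(I,q \right)} = 17 \left(23 + I\right) = 391 + 17 I$)
$D{\left(z,L \right)} = 10 z$
$\frac{D{\left(71,-37 \right)}}{d{\left(\frac{14}{5},79 \right)}} = \frac{10 \cdot 71}{391 + 17 \cdot \frac{14}{5}} = \frac{710}{391 + 17 \cdot 14 \cdot \frac{1}{5}} = \frac{710}{391 + 17 \cdot \frac{14}{5}} = \frac{710}{391 + \frac{238}{5}} = \frac{710}{\frac{2193}{5}} = 710 \cdot \frac{5}{2193} = \frac{3550}{2193}$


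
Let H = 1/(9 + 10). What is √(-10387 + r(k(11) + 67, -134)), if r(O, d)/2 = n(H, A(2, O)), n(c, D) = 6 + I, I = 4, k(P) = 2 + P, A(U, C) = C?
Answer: I*√10367 ≈ 101.82*I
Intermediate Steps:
H = 1/19 ≈ 0.052632
n(c, D) = 10 (n(c, D) = 6 + 4 = 10)
r(O, d) = 20 (r(O, d) = 2*10 = 20)
√(-10387 + r(k(11) + 67, -134)) = √(-10387 + 20) = √(-10367) = I*√10367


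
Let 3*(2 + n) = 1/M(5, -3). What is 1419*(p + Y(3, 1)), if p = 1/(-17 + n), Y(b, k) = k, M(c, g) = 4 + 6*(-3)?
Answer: 1074183/799 ≈ 1344.4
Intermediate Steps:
M(c, g) = -14 (M(c, g) = 4 - 18 = -14)
n = -85/42 (n = -2 + (⅓)/(-14) = -2 + (⅓)*(-1/14) = -2 - 1/42 = -85/42 ≈ -2.0238)
p = -42/799 (p = 1/(-17 - 85/42) = 1/(-799/42) = -42/799 ≈ -0.052566)
1419*(p + Y(3, 1)) = 1419*(-42/799 + 1) = 1419*(757/799) = 1074183/799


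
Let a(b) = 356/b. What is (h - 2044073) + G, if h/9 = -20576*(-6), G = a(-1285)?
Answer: -1198865521/1285 ≈ -9.3297e+5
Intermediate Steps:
G = -356/1285 (G = 356/(-1285) = 356*(-1/1285) = -356/1285 ≈ -0.27704)
h = 1111104 (h = 9*(-20576*(-6)) = 9*123456 = 1111104)
(h - 2044073) + G = (1111104 - 2044073) - 356/1285 = -932969 - 356/1285 = -1198865521/1285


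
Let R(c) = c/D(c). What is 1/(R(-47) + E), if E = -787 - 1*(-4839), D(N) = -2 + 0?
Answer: 2/8151 ≈ 0.00024537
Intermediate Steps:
D(N) = -2
R(c) = -c/2 (R(c) = c/(-2) = c*(-½) = -c/2)
E = 4052 (E = -787 + 4839 = 4052)
1/(R(-47) + E) = 1/(-½*(-47) + 4052) = 1/(47/2 + 4052) = 1/(8151/2) = 2/8151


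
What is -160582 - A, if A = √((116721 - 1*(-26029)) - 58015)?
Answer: -160582 - 3*√9415 ≈ -1.6087e+5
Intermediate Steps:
A = 3*√9415 (A = √((116721 + 26029) - 58015) = √(142750 - 58015) = √84735 = 3*√9415 ≈ 291.09)
-160582 - A = -160582 - 3*√9415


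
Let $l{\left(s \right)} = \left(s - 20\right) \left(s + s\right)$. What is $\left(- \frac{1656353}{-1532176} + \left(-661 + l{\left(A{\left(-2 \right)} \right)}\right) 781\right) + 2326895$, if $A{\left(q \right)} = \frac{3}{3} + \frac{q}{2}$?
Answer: $\frac{2774242259457}{1532176} \approx 1.8107 \cdot 10^{6}$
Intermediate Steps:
$A{\left(q \right)} = 1 + \frac{q}{2}$ ($A{\left(q \right)} = 3 \cdot \frac{1}{3} + q \frac{1}{2} = 1 + \frac{q}{2}$)
$l{\left(s \right)} = 2 s \left(-20 + s\right)$ ($l{\left(s \right)} = \left(-20 + s\right) 2 s = 2 s \left(-20 + s\right)$)
$\left(- \frac{1656353}{-1532176} + \left(-661 + l{\left(A{\left(-2 \right)} \right)}\right) 781\right) + 2326895 = \left(- \frac{1656353}{-1532176} + \left(-661 + 2 \left(1 + \frac{1}{2} \left(-2\right)\right) \left(-20 + \left(1 + \frac{1}{2} \left(-2\right)\right)\right)\right) 781\right) + 2326895 = \left(\left(-1656353\right) \left(- \frac{1}{1532176}\right) + \left(-661 + 2 \left(1 - 1\right) \left(-20 + \left(1 - 1\right)\right)\right) 781\right) + 2326895 = \left(\frac{1656353}{1532176} + \left(-661 + 2 \cdot 0 \left(-20 + 0\right)\right) 781\right) + 2326895 = \left(\frac{1656353}{1532176} + \left(-661 + 2 \cdot 0 \left(-20\right)\right) 781\right) + 2326895 = \left(\frac{1656353}{1532176} + \left(-661 + 0\right) 781\right) + 2326895 = \left(\frac{1656353}{1532176} - 516241\right) + 2326895 = - \frac{790970414063}{1532176} + 2326895 = \frac{2774242259457}{1532176}$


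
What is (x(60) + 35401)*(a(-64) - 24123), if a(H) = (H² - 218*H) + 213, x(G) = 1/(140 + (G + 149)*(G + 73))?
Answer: -5797504740156/27937 ≈ -2.0752e+8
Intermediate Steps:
x(G) = 1/(140 + (73 + G)*(149 + G)) (x(G) = 1/(140 + (149 + G)*(73 + G)) = 1/(140 + (73 + G)*(149 + G)))
a(H) = 213 + H² - 218*H
(x(60) + 35401)*(a(-64) - 24123) = (1/(11017 + 60² + 222*60) + 35401)*((213 + (-64)² - 218*(-64)) - 24123) = (1/(11017 + 3600 + 13320) + 35401)*((213 + 4096 + 13952) - 24123) = (1/27937 + 35401)*(18261 - 24123) = (1/27937 + 35401)*(-5862) = (988997738/27937)*(-5862) = -5797504740156/27937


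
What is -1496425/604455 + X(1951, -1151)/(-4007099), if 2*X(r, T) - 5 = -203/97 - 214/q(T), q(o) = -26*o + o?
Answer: -3347357926726606961/1352107148624230575 ≈ -2.4757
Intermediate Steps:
q(o) = -25*o
X(r, T) = 141/97 + 107/(25*T) (X(r, T) = 5/2 + (-203/97 - 214*(-1/(25*T)))/2 = 5/2 + (-203*1/97 - (-214)/(25*T))/2 = 5/2 + (-203/97 + 214/(25*T))/2 = 5/2 + (-203/194 + 107/(25*T)) = 141/97 + 107/(25*T))
-1496425/604455 + X(1951, -1151)/(-4007099) = -1496425/604455 + ((1/2425)*(10379 + 3525*(-1151))/(-1151))/(-4007099) = -1496425*1/604455 + ((1/2425)*(-1/1151)*(10379 - 4057275))*(-1/4007099) = -299285/120891 + ((1/2425)*(-1/1151)*(-4046896))*(-1/4007099) = -299285/120891 + (4046896/2791175)*(-1/4007099) = -299285/120891 - 4046896/11184514551325 = -3347357926726606961/1352107148624230575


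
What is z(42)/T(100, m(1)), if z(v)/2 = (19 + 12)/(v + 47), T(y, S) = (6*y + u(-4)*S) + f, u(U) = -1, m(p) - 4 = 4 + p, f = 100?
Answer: 62/61499 ≈ 0.0010081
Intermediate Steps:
m(p) = 8 + p (m(p) = 4 + (4 + p) = 8 + p)
T(y, S) = 100 - S + 6*y (T(y, S) = (6*y - S) + 100 = (-S + 6*y) + 100 = 100 - S + 6*y)
z(v) = 62/(47 + v) (z(v) = 2*((19 + 12)/(v + 47)) = 2*(31/(47 + v)) = 62/(47 + v))
z(42)/T(100, m(1)) = (62/(47 + 42))/(100 - (8 + 1) + 6*100) = (62/89)/(100 - 1*9 + 600) = (62*(1/89))/(100 - 9 + 600) = (62/89)/691 = (62/89)*(1/691) = 62/61499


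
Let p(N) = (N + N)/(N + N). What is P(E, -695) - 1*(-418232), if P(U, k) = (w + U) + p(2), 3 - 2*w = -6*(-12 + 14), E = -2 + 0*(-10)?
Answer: 836477/2 ≈ 4.1824e+5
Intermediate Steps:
E = -2 (E = -2 + 0 = -2)
p(N) = 1 (p(N) = (2*N)/((2*N)) = (2*N)*(1/(2*N)) = 1)
w = 15/2 (w = 3/2 - (-3)*(-12 + 14) = 3/2 - (-3)*2 = 3/2 - ½*(-12) = 3/2 + 6 = 15/2 ≈ 7.5000)
P(U, k) = 17/2 + U (P(U, k) = (15/2 + U) + 1 = 17/2 + U)
P(E, -695) - 1*(-418232) = (17/2 - 2) - 1*(-418232) = 13/2 + 418232 = 836477/2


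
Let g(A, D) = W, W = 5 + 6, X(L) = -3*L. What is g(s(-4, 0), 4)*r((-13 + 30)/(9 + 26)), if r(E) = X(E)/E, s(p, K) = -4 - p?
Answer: -33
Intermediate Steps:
r(E) = -3 (r(E) = (-3*E)/E = -3)
W = 11
g(A, D) = 11
g(s(-4, 0), 4)*r((-13 + 30)/(9 + 26)) = 11*(-3) = -33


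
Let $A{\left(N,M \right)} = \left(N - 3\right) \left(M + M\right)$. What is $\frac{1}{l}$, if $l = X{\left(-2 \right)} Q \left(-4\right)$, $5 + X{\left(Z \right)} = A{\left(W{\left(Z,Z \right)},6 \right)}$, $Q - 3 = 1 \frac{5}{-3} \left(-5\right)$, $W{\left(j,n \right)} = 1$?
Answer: $\frac{3}{3944} \approx 0.00076065$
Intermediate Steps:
$A{\left(N,M \right)} = 2 M \left(-3 + N\right)$ ($A{\left(N,M \right)} = \left(-3 + N\right) 2 M = 2 M \left(-3 + N\right)$)
$Q = \frac{34}{3}$ ($Q = 3 + 1 \frac{5}{-3} \left(-5\right) = 3 + 1 \cdot 5 \left(- \frac{1}{3}\right) \left(-5\right) = 3 + 1 \left(- \frac{5}{3}\right) \left(-5\right) = 3 - - \frac{25}{3} = 3 + \frac{25}{3} = \frac{34}{3} \approx 11.333$)
$X{\left(Z \right)} = -29$ ($X{\left(Z \right)} = -5 + 2 \cdot 6 \left(-3 + 1\right) = -5 + 2 \cdot 6 \left(-2\right) = -5 - 24 = -29$)
$l = \frac{3944}{3}$ ($l = \left(-29\right) \frac{34}{3} \left(-4\right) = \left(- \frac{986}{3}\right) \left(-4\right) = \frac{3944}{3} \approx 1314.7$)
$\frac{1}{l} = \frac{1}{\frac{3944}{3}} = \frac{3}{3944}$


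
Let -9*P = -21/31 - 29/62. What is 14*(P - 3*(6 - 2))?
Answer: -46375/279 ≈ -166.22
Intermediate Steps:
P = 71/558 (P = -(-21/31 - 29/62)/9 = -⅑*(-71/62) = 71/558 ≈ 0.12724)
14*(P - 3*(6 - 2)) = 14*(71/558 - 3*(6 - 2)) = 14*(71/558 - 3*4) = 14*(71/558 - 12) = 14*(-6625/558) = -46375/279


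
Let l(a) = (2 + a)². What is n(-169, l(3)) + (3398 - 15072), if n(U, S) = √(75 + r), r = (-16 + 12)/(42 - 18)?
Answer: -11674 + √2694/6 ≈ -11665.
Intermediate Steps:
r = -⅙ (r = -4/24 = -4*1/24 = -⅙ ≈ -0.16667)
n(U, S) = √2694/6 (n(U, S) = √(75 - ⅙) = √(449/6) = √2694/6)
n(-169, l(3)) + (3398 - 15072) = √2694/6 + (3398 - 15072) = √2694/6 - 11674 = -11674 + √2694/6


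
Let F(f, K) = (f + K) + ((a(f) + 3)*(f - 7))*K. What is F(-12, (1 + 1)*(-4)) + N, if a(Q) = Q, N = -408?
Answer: -1796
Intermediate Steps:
F(f, K) = K + f + K*(-7 + f)*(3 + f) (F(f, K) = (f + K) + ((f + 3)*(f - 7))*K = (K + f) + ((3 + f)*(-7 + f))*K = (K + f) + ((-7 + f)*(3 + f))*K = (K + f) + K*(-7 + f)*(3 + f) = K + f + K*(-7 + f)*(3 + f))
F(-12, (1 + 1)*(-4)) + N = (-12 - 20*(1 + 1)*(-4) + ((1 + 1)*(-4))*(-12)² - 4*(1 + 1)*(-4)*(-12)) - 408 = (-12 - 40*(-4) + (2*(-4))*144 - 4*2*(-4)*(-12)) - 408 = (-12 - 20*(-8) - 8*144 - 4*(-8)*(-12)) - 408 = (-12 + 160 - 1152 - 384) - 408 = -1388 - 408 = -1796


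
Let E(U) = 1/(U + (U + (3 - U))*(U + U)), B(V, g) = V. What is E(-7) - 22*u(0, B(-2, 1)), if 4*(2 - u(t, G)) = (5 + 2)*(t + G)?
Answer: -5930/49 ≈ -121.02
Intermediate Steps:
u(t, G) = 2 - 7*G/4 - 7*t/4 (u(t, G) = 2 - (5 + 2)*(t + G)/4 = 2 - 7*(G + t)/4 = 2 - (7*G + 7*t)/4 = 2 + (-7*G/4 - 7*t/4) = 2 - 7*G/4 - 7*t/4)
E(U) = 1/(7*U) (E(U) = 1/(U + 3*(2*U)) = 1/(U + 6*U) = 1/(7*U))
E(-7) - 22*u(0, B(-2, 1)) = (⅐)/(-7) - 22*(2 - 7/4*(-2) - 7/4*0) = (⅐)*(-⅐) - 22*(2 + 7/2 + 0) = -1/49 - 22*11/2 = -1/49 - 121 = -5930/49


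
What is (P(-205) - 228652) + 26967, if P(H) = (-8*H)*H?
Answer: -537885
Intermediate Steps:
P(H) = -8*H²
(P(-205) - 228652) + 26967 = (-8*(-205)² - 228652) + 26967 = (-8*42025 - 228652) + 26967 = (-336200 - 228652) + 26967 = -564852 + 26967 = -537885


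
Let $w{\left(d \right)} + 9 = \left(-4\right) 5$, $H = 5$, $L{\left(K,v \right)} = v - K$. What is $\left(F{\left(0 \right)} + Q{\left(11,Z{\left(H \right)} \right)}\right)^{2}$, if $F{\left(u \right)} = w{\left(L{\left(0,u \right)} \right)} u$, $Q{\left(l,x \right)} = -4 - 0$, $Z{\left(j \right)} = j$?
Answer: $16$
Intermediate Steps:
$Q{\left(l,x \right)} = -4$ ($Q{\left(l,x \right)} = -4 + 0 = -4$)
$w{\left(d \right)} = -29$ ($w{\left(d \right)} = -9 - 20 = -29$)
$F{\left(u \right)} = - 29 u$
$\left(F{\left(0 \right)} + Q{\left(11,Z{\left(H \right)} \right)}\right)^{2} = \left(\left(-29\right) 0 - 4\right)^{2} = \left(0 - 4\right)^{2} = \left(-4\right)^{2} = 16$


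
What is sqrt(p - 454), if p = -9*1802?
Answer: 4*I*sqrt(1042) ≈ 129.12*I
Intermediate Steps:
p = -16218
sqrt(p - 454) = sqrt(-16218 - 454) = sqrt(-16672) = 4*I*sqrt(1042)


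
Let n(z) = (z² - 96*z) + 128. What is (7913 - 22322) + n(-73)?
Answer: -1944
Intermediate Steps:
n(z) = 128 + z² - 96*z
(7913 - 22322) + n(-73) = (7913 - 22322) + (128 + (-73)² - 96*(-73)) = -14409 + (128 + 5329 + 7008) = -14409 + 12465 = -1944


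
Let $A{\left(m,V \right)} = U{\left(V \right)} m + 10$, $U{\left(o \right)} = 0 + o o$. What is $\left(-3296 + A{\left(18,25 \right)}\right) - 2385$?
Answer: $5579$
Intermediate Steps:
$U{\left(o \right)} = o^{2}$ ($U{\left(o \right)} = 0 + o^{2} = o^{2}$)
$A{\left(m,V \right)} = 10 + m V^{2}$ ($A{\left(m,V \right)} = V^{2} m + 10 = m V^{2} + 10 = 10 + m V^{2}$)
$\left(-3296 + A{\left(18,25 \right)}\right) - 2385 = \left(-3296 + \left(10 + 18 \cdot 25^{2}\right)\right) - 2385 = \left(-3296 + \left(10 + 18 \cdot 625\right)\right) - 2385 = \left(-3296 + \left(10 + 11250\right)\right) - 2385 = \left(-3296 + 11260\right) - 2385 = 7964 - 2385 = 5579$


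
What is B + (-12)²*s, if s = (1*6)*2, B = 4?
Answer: 1732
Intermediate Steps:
s = 12 (s = 6*2 = 12)
B + (-12)²*s = 4 + (-12)²*12 = 4 + 144*12 = 4 + 1728 = 1732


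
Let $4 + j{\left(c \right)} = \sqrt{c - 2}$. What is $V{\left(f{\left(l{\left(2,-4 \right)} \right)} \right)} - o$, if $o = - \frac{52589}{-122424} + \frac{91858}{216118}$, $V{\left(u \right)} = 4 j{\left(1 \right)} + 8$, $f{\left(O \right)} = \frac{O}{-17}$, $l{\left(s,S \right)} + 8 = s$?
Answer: $- \frac{117137646775}{13229015016} + 4 i \approx -8.8546 + 4.0 i$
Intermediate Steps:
$j{\left(c \right)} = -4 + \sqrt{-2 + c}$ ($j{\left(c \right)} = -4 + \sqrt{c - 2} = -4 + \sqrt{-2 + c}$)
$l{\left(s,S \right)} = -8 + s$
$f{\left(O \right)} = - \frac{O}{17}$ ($f{\left(O \right)} = O \left(- \frac{1}{17}\right) = - \frac{O}{17}$)
$V{\left(u \right)} = -8 + 4 i$ ($V{\left(u \right)} = 4 \left(-4 + \sqrt{-2 + 1}\right) + 8 = 4 \left(-4 + \sqrt{-1}\right) + 8 = 4 \left(-4 + i\right) + 8 = \left(-16 + 4 i\right) + 8 = -8 + 4 i$)
$o = \frac{11305526647}{13229015016}$ ($o = \left(-52589\right) \left(- \frac{1}{122424}\right) + 91858 \cdot \frac{1}{216118} = \frac{52589}{122424} + \frac{45929}{108059} = \frac{11305526647}{13229015016} \approx 0.8546$)
$V{\left(f{\left(l{\left(2,-4 \right)} \right)} \right)} - o = \left(-8 + 4 i\right) - \frac{11305526647}{13229015016} = - \frac{117137646775}{13229015016} + 4 i$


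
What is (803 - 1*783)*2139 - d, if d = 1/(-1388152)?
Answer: 59385142561/1388152 ≈ 42780.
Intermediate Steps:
d = -1/1388152 ≈ -7.2038e-7
(803 - 1*783)*2139 - d = (803 - 1*783)*2139 - 1*(-1/1388152) = (803 - 783)*2139 + 1/1388152 = 20*2139 + 1/1388152 = 42780 + 1/1388152 = 59385142561/1388152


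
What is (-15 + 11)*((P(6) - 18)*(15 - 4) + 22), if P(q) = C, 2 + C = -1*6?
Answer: 1056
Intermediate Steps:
C = -8 (C = -2 - 1*6 = -2 - 6 = -8)
P(q) = -8
(-15 + 11)*((P(6) - 18)*(15 - 4) + 22) = (-15 + 11)*((-8 - 18)*(15 - 4) + 22) = -4*(-26*11 + 22) = -4*(-286 + 22) = -4*(-264) = 1056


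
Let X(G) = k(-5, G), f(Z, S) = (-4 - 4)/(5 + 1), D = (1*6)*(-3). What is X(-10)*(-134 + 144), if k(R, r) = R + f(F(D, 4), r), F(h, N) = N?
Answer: -190/3 ≈ -63.333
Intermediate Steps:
D = -18 (D = 6*(-3) = -18)
f(Z, S) = -4/3 (f(Z, S) = -8/6 = -8*⅙ = -4/3)
k(R, r) = -4/3 + R (k(R, r) = R - 4/3 = -4/3 + R)
X(G) = -19/3 (X(G) = -4/3 - 5 = -19/3)
X(-10)*(-134 + 144) = -19*(-134 + 144)/3 = -19/3*10 = -190/3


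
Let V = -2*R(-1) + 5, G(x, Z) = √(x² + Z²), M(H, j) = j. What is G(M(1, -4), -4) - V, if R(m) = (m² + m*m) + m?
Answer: -3 + 4*√2 ≈ 2.6569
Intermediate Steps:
R(m) = m + 2*m² (R(m) = (m² + m²) + m = 2*m² + m = m + 2*m²)
G(x, Z) = √(Z² + x²)
V = 3 (V = -(-2)*(1 + 2*(-1)) + 5 = -(-2)*(1 - 2) + 5 = -(-2)*(-1) + 5 = -2*1 + 5 = -2 + 5 = 3)
G(M(1, -4), -4) - V = √((-4)² + (-4)²) - 1*3 = √(16 + 16) - 3 = √32 - 3 = 4*√2 - 3 = -3 + 4*√2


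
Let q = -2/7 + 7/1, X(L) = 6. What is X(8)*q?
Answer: 282/7 ≈ 40.286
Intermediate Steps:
q = 47/7 (q = -2*⅐ + 7*1 = -2/7 + 7 = 47/7 ≈ 6.7143)
X(8)*q = 6*(47/7) = 282/7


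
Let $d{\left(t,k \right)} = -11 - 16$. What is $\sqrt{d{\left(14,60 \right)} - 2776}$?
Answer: $i \sqrt{2803} \approx 52.943 i$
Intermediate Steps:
$d{\left(t,k \right)} = -27$
$\sqrt{d{\left(14,60 \right)} - 2776} = \sqrt{-27 - 2776} = \sqrt{-2803} = i \sqrt{2803}$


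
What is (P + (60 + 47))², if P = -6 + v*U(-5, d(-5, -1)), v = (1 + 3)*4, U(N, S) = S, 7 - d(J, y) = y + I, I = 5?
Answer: 22201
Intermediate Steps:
d(J, y) = 2 - y (d(J, y) = 7 - (y + 5) = 7 - (5 + y) = 7 + (-5 - y) = 2 - y)
v = 16 (v = 4*4 = 16)
P = 42 (P = -6 + 16*(2 - 1*(-1)) = -6 + 16*(2 + 1) = -6 + 16*3 = -6 + 48 = 42)
(P + (60 + 47))² = (42 + (60 + 47))² = (42 + 107)² = 149² = 22201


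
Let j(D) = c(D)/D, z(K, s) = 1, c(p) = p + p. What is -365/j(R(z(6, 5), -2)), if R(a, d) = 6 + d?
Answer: -365/2 ≈ -182.50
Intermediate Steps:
c(p) = 2*p
j(D) = 2 (j(D) = (2*D)/D = 2)
-365/j(R(z(6, 5), -2)) = -365/2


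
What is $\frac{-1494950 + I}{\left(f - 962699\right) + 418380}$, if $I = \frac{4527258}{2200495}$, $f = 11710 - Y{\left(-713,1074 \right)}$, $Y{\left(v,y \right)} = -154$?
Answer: $\frac{3289625472992}{1171664565225} \approx 2.8077$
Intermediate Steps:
$f = 11864$ ($f = 11710 - -154 = 11710 + 154 = 11864$)
$I = \frac{4527258}{2200495}$ ($I = 4527258 \cdot \frac{1}{2200495} = \frac{4527258}{2200495} \approx 2.0574$)
$\frac{-1494950 + I}{\left(f - 962699\right) + 418380} = \frac{-1494950 + \frac{4527258}{2200495}}{\left(11864 - 962699\right) + 418380} = - \frac{3289625472992}{2200495 \left(\left(11864 - 962699\right) + 418380\right)} = - \frac{3289625472992}{2200495 \left(-950835 + 418380\right)} = - \frac{3289625472992}{2200495 \left(-532455\right)} = \left(- \frac{3289625472992}{2200495}\right) \left(- \frac{1}{532455}\right) = \frac{3289625472992}{1171664565225}$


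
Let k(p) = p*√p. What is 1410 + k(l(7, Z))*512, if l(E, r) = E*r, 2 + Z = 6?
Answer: 1410 + 28672*√7 ≈ 77269.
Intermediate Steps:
Z = 4 (Z = -2 + 6 = 4)
k(p) = p^(3/2)
1410 + k(l(7, Z))*512 = 1410 + (7*4)^(3/2)*512 = 1410 + 28^(3/2)*512 = 1410 + (56*√7)*512 = 1410 + 28672*√7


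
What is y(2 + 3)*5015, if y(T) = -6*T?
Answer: -150450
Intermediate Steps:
y(2 + 3)*5015 = -6*(2 + 3)*5015 = -6*5*5015 = -30*5015 = -150450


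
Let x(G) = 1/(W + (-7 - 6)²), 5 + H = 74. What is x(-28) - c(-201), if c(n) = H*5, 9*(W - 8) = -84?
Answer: -173532/503 ≈ -344.99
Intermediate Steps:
H = 69 (H = -5 + 74 = 69)
W = -4/3 (W = 8 + (⅑)*(-84) = 8 - 28/3 = -4/3 ≈ -1.3333)
x(G) = 3/503 (x(G) = 1/(-4/3 + (-7 - 6)²) = 1/(-4/3 + (-13)²) = 1/(-4/3 + 169) = 1/(503/3) = 3/503)
c(n) = 345 (c(n) = 69*5 = 345)
x(-28) - c(-201) = 3/503 - 1*345 = 3/503 - 345 = -173532/503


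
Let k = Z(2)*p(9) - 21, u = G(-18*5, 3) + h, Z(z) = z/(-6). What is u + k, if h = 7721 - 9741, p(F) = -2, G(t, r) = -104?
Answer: -6433/3 ≈ -2144.3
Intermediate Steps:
Z(z) = -z/6 (Z(z) = z*(-⅙) = -z/6)
h = -2020
u = -2124 (u = -104 - 2020 = -2124)
k = -61/3 (k = -⅙*2*(-2) - 21 = -⅓*(-2) - 21 = ⅔ - 21 = -61/3 ≈ -20.333)
u + k = -2124 - 61/3 = -6433/3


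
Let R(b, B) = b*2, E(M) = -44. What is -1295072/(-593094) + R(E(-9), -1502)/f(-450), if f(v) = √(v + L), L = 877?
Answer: 647536/296547 - 88*√427/427 ≈ -2.0750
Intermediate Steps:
f(v) = √(877 + v) (f(v) = √(v + 877) = √(877 + v))
R(b, B) = 2*b
-1295072/(-593094) + R(E(-9), -1502)/f(-450) = -1295072/(-593094) + (2*(-44))/(√(877 - 450)) = -1295072*(-1/593094) - 88*√427/427 = 647536/296547 - 88*√427/427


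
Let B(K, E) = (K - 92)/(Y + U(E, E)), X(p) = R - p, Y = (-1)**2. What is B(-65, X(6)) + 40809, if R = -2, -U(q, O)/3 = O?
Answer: 1020068/25 ≈ 40803.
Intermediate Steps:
U(q, O) = -3*O
Y = 1
X(p) = -2 - p
B(K, E) = (-92 + K)/(1 - 3*E) (B(K, E) = (K - 92)/(1 - 3*E) = (-92 + K)/(1 - 3*E))
B(-65, X(6)) + 40809 = (92 - 1*(-65))/(-1 + 3*(-2 - 1*6)) + 40809 = (92 + 65)/(-1 + 3*(-2 - 6)) + 40809 = 157/(-1 + 3*(-8)) + 40809 = 157/(-1 - 24) + 40809 = 157/(-25) + 40809 = -1/25*157 + 40809 = -157/25 + 40809 = 1020068/25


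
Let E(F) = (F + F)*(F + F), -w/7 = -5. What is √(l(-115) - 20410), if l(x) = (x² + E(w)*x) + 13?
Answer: 12*I*√3963 ≈ 755.43*I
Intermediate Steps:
w = 35 (w = -7*(-5) = 35)
E(F) = 4*F² (E(F) = (2*F)*(2*F) = 4*F²)
l(x) = 13 + x² + 4900*x (l(x) = (x² + (4*35²)*x) + 13 = (x² + (4*1225)*x) + 13 = (x² + 4900*x) + 13 = 13 + x² + 4900*x)
√(l(-115) - 20410) = √((13 + (-115)² + 4900*(-115)) - 20410) = √((13 + 13225 - 563500) - 20410) = √(-550262 - 20410) = √(-570672) = 12*I*√3963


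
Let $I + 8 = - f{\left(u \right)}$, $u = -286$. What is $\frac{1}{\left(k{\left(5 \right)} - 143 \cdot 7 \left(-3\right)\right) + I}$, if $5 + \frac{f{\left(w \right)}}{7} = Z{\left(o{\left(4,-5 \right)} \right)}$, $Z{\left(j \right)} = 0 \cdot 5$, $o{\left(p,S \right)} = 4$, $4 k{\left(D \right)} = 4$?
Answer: $\frac{1}{3031} \approx 0.00032992$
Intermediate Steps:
$k{\left(D \right)} = 1$ ($k{\left(D \right)} = \frac{1}{4} \cdot 4 = 1$)
$Z{\left(j \right)} = 0$
$f{\left(w \right)} = -35$ ($f{\left(w \right)} = -35 + 7 \cdot 0 = -35 + 0 = -35$)
$I = 27$ ($I = -8 - -35 = -8 + 35 = 27$)
$\frac{1}{\left(k{\left(5 \right)} - 143 \cdot 7 \left(-3\right)\right) + I} = \frac{1}{\left(1 - 143 \cdot 7 \left(-3\right)\right) + 27} = \frac{1}{\left(1 - -3003\right) + 27} = \frac{1}{\left(1 + 3003\right) + 27} = \frac{1}{3004 + 27} = \frac{1}{3031}$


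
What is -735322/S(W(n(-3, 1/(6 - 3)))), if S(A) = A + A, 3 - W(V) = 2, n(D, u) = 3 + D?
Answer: -367661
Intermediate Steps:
W(V) = 1 (W(V) = 3 - 1*2 = 3 - 2 = 1)
S(A) = 2*A
-735322/S(W(n(-3, 1/(6 - 3)))) = -735322/(2*1) = -735322/2 = -735322*1/2 = -367661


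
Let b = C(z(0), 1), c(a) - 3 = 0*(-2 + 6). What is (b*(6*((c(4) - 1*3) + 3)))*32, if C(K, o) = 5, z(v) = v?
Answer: 2880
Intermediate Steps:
c(a) = 3 (c(a) = 3 + 0*(-2 + 6) = 3 + 0*4 = 3 + 0 = 3)
b = 5
(b*(6*((c(4) - 1*3) + 3)))*32 = (5*(6*((3 - 1*3) + 3)))*32 = (5*(6*((3 - 3) + 3)))*32 = (5*(6*(0 + 3)))*32 = (5*(6*3))*32 = (5*18)*32 = 90*32 = 2880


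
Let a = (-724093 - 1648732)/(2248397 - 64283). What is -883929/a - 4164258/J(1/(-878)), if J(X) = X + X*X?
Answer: 7618840717160968962/2080967525 ≈ 3.6612e+9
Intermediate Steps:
a = -2372825/2184114 ≈ -1.0864
J(X) = X + X**2
-883929/a - 4164258/J(1/(-878)) = -883929/(-2372825/2184114) - 4164258*(-878/(1 + 1/(-878))) = -883929*(-2184114/2372825) - 4164258*(-878/(1 - 1/878)) = 1930601703906/2372825 - 4164258/((-1/878*877/878)) = 1930601703906/2372825 - 4164258/(-877/770884) = 1930601703906/2372825 - 4164258*(-770884/877) = 1930601703906/2372825 + 3210159864072/877 = 7618840717160968962/2080967525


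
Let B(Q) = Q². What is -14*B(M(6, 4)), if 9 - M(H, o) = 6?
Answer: -126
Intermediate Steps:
M(H, o) = 3 (M(H, o) = 9 - 1*6 = 9 - 6 = 3)
-14*B(M(6, 4)) = -14*3² = -14*9 = -126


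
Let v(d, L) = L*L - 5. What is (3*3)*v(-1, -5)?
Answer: 180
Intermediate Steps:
v(d, L) = -5 + L² (v(d, L) = L² - 5 = -5 + L²)
(3*3)*v(-1, -5) = (3*3)*(-5 + (-5)²) = 9*(-5 + 25) = 9*20 = 180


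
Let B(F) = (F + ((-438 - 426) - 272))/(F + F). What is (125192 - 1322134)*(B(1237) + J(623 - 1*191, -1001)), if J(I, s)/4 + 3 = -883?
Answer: 5247247102605/1237 ≈ 4.2419e+9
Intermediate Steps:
J(I, s) = -3544 (J(I, s) = -12 + 4*(-883) = -12 - 3532 = -3544)
B(F) = (-1136 + F)/(2*F) (B(F) = (F + (-864 - 272))/((2*F)) = (F - 1136)*(1/(2*F)) = (-1136 + F)*(1/(2*F)) = (-1136 + F)/(2*F))
(125192 - 1322134)*(B(1237) + J(623 - 1*191, -1001)) = (125192 - 1322134)*((½)*(-1136 + 1237)/1237 - 3544) = -1196942*((½)*(1/1237)*101 - 3544) = -1196942*(101/2474 - 3544) = -1196942*(-8767755/2474) = 5247247102605/1237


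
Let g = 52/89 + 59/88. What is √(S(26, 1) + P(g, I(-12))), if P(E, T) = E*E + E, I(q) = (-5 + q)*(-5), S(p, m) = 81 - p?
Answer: √3547247313/7832 ≈ 7.6045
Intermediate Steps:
I(q) = 25 - 5*q
g = 9827/7832 (g = 52*(1/89) + 59*(1/88) = 52/89 + 59/88 = 9827/7832 ≈ 1.2547)
P(E, T) = E + E² (P(E, T) = E² + E = E + E²)
√(S(26, 1) + P(g, I(-12))) = √((81 - 1*26) + 9827*(1 + 9827/7832)/7832) = √((81 - 26) + (9827/7832)*(17659/7832)) = √(55 + 173534993/61340224) = √(3547247313/61340224) = √3547247313/7832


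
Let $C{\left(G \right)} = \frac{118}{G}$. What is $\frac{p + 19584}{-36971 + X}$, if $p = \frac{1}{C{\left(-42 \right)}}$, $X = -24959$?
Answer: $- \frac{231087}{730774} \approx -0.31622$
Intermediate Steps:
$p = - \frac{21}{59}$ ($p = \frac{1}{118 \frac{1}{-42}} = \frac{1}{118 \left(- \frac{1}{42}\right)} = \frac{1}{- \frac{59}{21}} = - \frac{21}{59} \approx -0.35593$)
$\frac{p + 19584}{-36971 + X} = \frac{- \frac{21}{59} + 19584}{-36971 - 24959} = \frac{1155435}{59 \left(-61930\right)} = \frac{1155435}{59} \left(- \frac{1}{61930}\right) = - \frac{231087}{730774}$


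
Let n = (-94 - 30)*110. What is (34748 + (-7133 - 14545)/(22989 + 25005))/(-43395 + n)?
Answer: -277945639/456222965 ≈ -0.60923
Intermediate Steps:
n = -13640 (n = -124*110 = -13640)
(34748 + (-7133 - 14545)/(22989 + 25005))/(-43395 + n) = (34748 + (-7133 - 14545)/(22989 + 25005))/(-43395 - 13640) = (34748 - 21678/47994)/(-57035) = (34748 - 21678*1/47994)*(-1/57035) = (34748 - 3613/7999)*(-1/57035) = (277945639/7999)*(-1/57035) = -277945639/456222965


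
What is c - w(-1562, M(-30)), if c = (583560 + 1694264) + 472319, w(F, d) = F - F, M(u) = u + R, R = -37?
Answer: 2750143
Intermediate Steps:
M(u) = -37 + u (M(u) = u - 37 = -37 + u)
w(F, d) = 0
c = 2750143 (c = 2277824 + 472319 = 2750143)
c - w(-1562, M(-30)) = 2750143 - 1*0 = 2750143 + 0 = 2750143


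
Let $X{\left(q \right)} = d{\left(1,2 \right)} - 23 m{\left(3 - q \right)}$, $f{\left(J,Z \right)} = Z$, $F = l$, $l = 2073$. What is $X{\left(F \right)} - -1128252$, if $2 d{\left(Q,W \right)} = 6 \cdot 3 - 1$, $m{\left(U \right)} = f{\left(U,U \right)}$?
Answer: $\frac{2351741}{2} \approx 1.1759 \cdot 10^{6}$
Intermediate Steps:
$F = 2073$
$m{\left(U \right)} = U$
$d{\left(Q,W \right)} = \frac{17}{2}$ ($d{\left(Q,W \right)} = \frac{6 \cdot 3 - 1}{2} = \frac{18 - 1}{2} = \frac{1}{2} \cdot 17 = \frac{17}{2}$)
$X{\left(q \right)} = - \frac{121}{2} + 23 q$ ($X{\left(q \right)} = \frac{17}{2} - 23 \left(3 - q\right) = \frac{17}{2} + \left(-69 + 23 q\right) = - \frac{121}{2} + 23 q$)
$X{\left(F \right)} - -1128252 = \left(- \frac{121}{2} + 23 \cdot 2073\right) - -1128252 = \left(- \frac{121}{2} + 47679\right) + 1128252 = \frac{95237}{2} + 1128252 = \frac{2351741}{2}$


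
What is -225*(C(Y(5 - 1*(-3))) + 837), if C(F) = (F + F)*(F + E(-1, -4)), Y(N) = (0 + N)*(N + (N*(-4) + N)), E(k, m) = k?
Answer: -7618725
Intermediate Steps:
Y(N) = -2*N² (Y(N) = N*(N + (-4*N + N)) = N*(N - 3*N) = N*(-2*N) = -2*N²)
C(F) = 2*F*(-1 + F) (C(F) = (F + F)*(F - 1) = (2*F)*(-1 + F) = 2*F*(-1 + F))
-225*(C(Y(5 - 1*(-3))) + 837) = -225*(2*(-2*(5 - 1*(-3))²)*(-1 - 2*(5 - 1*(-3))²) + 837) = -225*(2*(-2*(5 + 3)²)*(-1 - 2*(5 + 3)²) + 837) = -225*(2*(-2*8²)*(-1 - 2*8²) + 837) = -225*(2*(-2*64)*(-1 - 2*64) + 837) = -225*(2*(-128)*(-1 - 128) + 837) = -225*(2*(-128)*(-129) + 837) = -225*(33024 + 837) = -225*33861 = -7618725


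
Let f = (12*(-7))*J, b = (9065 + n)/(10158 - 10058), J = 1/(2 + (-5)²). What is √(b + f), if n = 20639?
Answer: √66134/15 ≈ 17.144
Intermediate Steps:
J = 1/27 (J = 1/(2 + 25) = 1/27 ≈ 0.037037)
b = 7426/25 (b = (9065 + 20639)/(10158 - 10058) = 29704/100 = 29704*(1/100) = 7426/25 ≈ 297.04)
f = -28/9 (f = (12*(-7))*(1/27) = -84*1/27 = -28/9 ≈ -3.1111)
√(b + f) = √(7426/25 - 28/9) = √(66134/225) = √66134/15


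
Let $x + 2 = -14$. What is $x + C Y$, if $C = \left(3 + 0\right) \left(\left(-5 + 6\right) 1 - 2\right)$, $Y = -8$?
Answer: $8$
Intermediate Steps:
$x = -16$ ($x = -2 - 14 = -16$)
$C = -3$ ($C = 3 \left(1 \cdot 1 - 2\right) = 3 \left(1 - 2\right) = 3 \left(-1\right) = -3$)
$x + C Y = -16 - -24 = -16 + 24 = 8$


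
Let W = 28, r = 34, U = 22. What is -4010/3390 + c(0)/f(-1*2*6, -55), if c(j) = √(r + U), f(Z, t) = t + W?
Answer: -401/339 - 2*√14/27 ≈ -1.4601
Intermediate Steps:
f(Z, t) = 28 + t (f(Z, t) = t + 28 = 28 + t)
c(j) = 2*√14 (c(j) = √(34 + 22) = √56 = 2*√14)
-4010/3390 + c(0)/f(-1*2*6, -55) = -4010/3390 + (2*√14)/(28 - 55) = -4010*1/3390 + (2*√14)/(-27) = -401/339 + (2*√14)*(-1/27) = -401/339 - 2*√14/27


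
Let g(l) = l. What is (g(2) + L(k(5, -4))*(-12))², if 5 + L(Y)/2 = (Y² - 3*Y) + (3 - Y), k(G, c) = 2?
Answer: 21316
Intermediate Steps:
L(Y) = -4 - 8*Y + 2*Y² (L(Y) = -10 + 2*((Y² - 3*Y) + (3 - Y)) = -10 + 2*(3 + Y² - 4*Y) = -10 + (6 - 8*Y + 2*Y²) = -4 - 8*Y + 2*Y²)
(g(2) + L(k(5, -4))*(-12))² = (2 + (-4 - 8*2 + 2*2²)*(-12))² = (2 + (-4 - 16 + 2*4)*(-12))² = (2 + (-4 - 16 + 8)*(-12))² = (2 - 12*(-12))² = (2 + 144)² = 146² = 21316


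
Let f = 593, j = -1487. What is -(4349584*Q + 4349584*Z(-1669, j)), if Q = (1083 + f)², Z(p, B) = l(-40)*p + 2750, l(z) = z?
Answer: -12520216649824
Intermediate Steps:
Z(p, B) = 2750 - 40*p (Z(p, B) = -40*p + 2750 = 2750 - 40*p)
Q = 2808976 (Q = (1083 + 593)² = 1676² = 2808976)
-(4349584*Q + 4349584*Z(-1669, j)) = -(12229838421984 + 290378227840) = -4349584/(1/((2750 + 66760) + 2808976)) = -4349584/(1/(69510 + 2808976)) = -4349584/(1/2878486) = -4349584/1/2878486 = -4349584*2878486 = -12520216649824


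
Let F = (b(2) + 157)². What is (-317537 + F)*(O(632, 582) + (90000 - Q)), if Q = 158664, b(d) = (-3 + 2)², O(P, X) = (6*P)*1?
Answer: 18979795656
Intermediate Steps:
O(P, X) = 6*P
b(d) = 1 (b(d) = (-1)² = 1)
F = 24964 (F = (1 + 157)² = 158² = 24964)
(-317537 + F)*(O(632, 582) + (90000 - Q)) = (-317537 + 24964)*(6*632 + (90000 - 1*158664)) = -292573*(3792 + (90000 - 158664)) = -292573*(3792 - 68664) = -292573*(-64872) = 18979795656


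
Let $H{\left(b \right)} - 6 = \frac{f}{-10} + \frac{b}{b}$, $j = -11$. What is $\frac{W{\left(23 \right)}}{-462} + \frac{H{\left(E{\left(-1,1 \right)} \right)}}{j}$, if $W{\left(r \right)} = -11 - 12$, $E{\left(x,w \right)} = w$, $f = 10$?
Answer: $- \frac{229}{462} \approx -0.49567$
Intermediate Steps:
$W{\left(r \right)} = -23$ ($W{\left(r \right)} = -11 - 12 = -23$)
$H{\left(b \right)} = 6$ ($H{\left(b \right)} = 6 + \left(\frac{10}{-10} + \frac{b}{b}\right) = 6 + \left(10 \left(- \frac{1}{10}\right) + 1\right) = 6 + \left(-1 + 1\right) = 6 + 0 = 6$)
$\frac{W{\left(23 \right)}}{-462} + \frac{H{\left(E{\left(-1,1 \right)} \right)}}{j} = - \frac{23}{-462} + \frac{6}{-11} = \left(-23\right) \left(- \frac{1}{462}\right) + 6 \left(- \frac{1}{11}\right) = \frac{23}{462} - \frac{6}{11} = - \frac{229}{462}$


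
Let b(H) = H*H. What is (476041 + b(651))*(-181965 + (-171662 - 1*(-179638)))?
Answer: -156562609738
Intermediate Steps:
b(H) = H²
(476041 + b(651))*(-181965 + (-171662 - 1*(-179638))) = (476041 + 651²)*(-181965 + (-171662 - 1*(-179638))) = (476041 + 423801)*(-181965 + (-171662 + 179638)) = 899842*(-181965 + 7976) = 899842*(-173989) = -156562609738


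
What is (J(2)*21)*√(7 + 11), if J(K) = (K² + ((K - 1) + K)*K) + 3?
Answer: 819*√2 ≈ 1158.2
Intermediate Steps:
J(K) = 3 + K² + K*(-1 + 2*K) (J(K) = (K² + ((-1 + K) + K)*K) + 3 = (K² + (-1 + 2*K)*K) + 3 = (K² + K*(-1 + 2*K)) + 3 = 3 + K² + K*(-1 + 2*K))
(J(2)*21)*√(7 + 11) = ((3 - 1*2 + 3*2²)*21)*√(7 + 11) = ((3 - 2 + 3*4)*21)*√18 = ((3 - 2 + 12)*21)*(3*√2) = (13*21)*(3*√2) = 273*(3*√2) = 819*√2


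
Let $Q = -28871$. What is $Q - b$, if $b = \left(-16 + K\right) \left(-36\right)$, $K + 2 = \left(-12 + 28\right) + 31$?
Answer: $-27827$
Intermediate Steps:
$K = 45$ ($K = -2 + \left(\left(-12 + 28\right) + 31\right) = -2 + \left(16 + 31\right) = -2 + 47 = 45$)
$b = -1044$ ($b = \left(-16 + 45\right) \left(-36\right) = 29 \left(-36\right) = -1044$)
$Q - b = -28871 - -1044 = -28871 + 1044 = -27827$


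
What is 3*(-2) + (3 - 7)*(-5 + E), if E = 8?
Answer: -18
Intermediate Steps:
3*(-2) + (3 - 7)*(-5 + E) = 3*(-2) + (3 - 7)*(-5 + 8) = -6 - 4*3 = -6 - 12 = -18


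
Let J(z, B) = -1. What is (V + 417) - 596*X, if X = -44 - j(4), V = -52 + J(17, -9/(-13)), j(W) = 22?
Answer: 39700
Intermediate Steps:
V = -53 (V = -52 - 1 = -53)
X = -66 (X = -44 - 1*22 = -44 - 22 = -66)
(V + 417) - 596*X = (-53 + 417) - 596*(-66) = 364 + 39336 = 39700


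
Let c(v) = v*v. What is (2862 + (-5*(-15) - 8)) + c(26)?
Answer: 3605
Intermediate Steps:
c(v) = v**2
(2862 + (-5*(-15) - 8)) + c(26) = (2862 + (-5*(-15) - 8)) + 26**2 = (2862 + (75 - 8)) + 676 = (2862 + 67) + 676 = 2929 + 676 = 3605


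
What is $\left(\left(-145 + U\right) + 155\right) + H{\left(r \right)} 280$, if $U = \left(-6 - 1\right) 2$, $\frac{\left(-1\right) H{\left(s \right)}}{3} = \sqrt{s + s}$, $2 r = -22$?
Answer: $-4 - 840 i \sqrt{22} \approx -4.0 - 3939.9 i$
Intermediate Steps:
$r = -11$ ($r = \frac{1}{2} \left(-22\right) = -11$)
$H{\left(s \right)} = - 3 \sqrt{2} \sqrt{s}$ ($H{\left(s \right)} = - 3 \sqrt{s + s} = - 3 \sqrt{2 s} = - 3 \sqrt{2} \sqrt{s}$)
$U = -14$ ($U = \left(-7\right) 2 = -14$)
$\left(\left(-145 + U\right) + 155\right) + H{\left(r \right)} 280 = \left(\left(-145 - 14\right) + 155\right) + - 3 \sqrt{2} \sqrt{-11} \cdot 280 = \left(-159 + 155\right) + - 3 \sqrt{2} i \sqrt{11} \cdot 280 = -4 + - 3 i \sqrt{22} \cdot 280 = -4 - 840 i \sqrt{22}$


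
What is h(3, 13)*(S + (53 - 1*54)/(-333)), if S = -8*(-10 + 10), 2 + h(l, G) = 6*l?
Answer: 16/333 ≈ 0.048048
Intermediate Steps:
h(l, G) = -2 + 6*l
S = 0 (S = -8*0 = 0)
h(3, 13)*(S + (53 - 1*54)/(-333)) = (-2 + 6*3)*(0 + (53 - 1*54)/(-333)) = (-2 + 18)*(0 + (53 - 54)*(-1/333)) = 16*(0 - 1*(-1/333)) = 16*(0 + 1/333) = 16*(1/333) = 16/333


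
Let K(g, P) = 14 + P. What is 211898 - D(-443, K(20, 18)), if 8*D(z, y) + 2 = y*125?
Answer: 845593/4 ≈ 2.1140e+5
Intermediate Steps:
D(z, y) = -¼ + 125*y/8 (D(z, y) = -¼ + (y*125)/8 = -¼ + (125*y)/8 = -¼ + 125*y/8)
211898 - D(-443, K(20, 18)) = 211898 - (-¼ + 125*(14 + 18)/8) = 211898 - (-¼ + (125/8)*32) = 211898 - (-¼ + 500) = 211898 - 1*1999/4 = 211898 - 1999/4 = 845593/4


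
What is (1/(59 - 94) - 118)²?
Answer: 17065161/1225 ≈ 13931.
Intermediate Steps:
(1/(59 - 94) - 118)² = (1/(-35) - 118)² = (-1/35 - 118)² = (-4131/35)² = 17065161/1225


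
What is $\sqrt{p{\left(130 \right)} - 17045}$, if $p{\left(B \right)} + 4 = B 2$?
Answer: $i \sqrt{16789} \approx 129.57 i$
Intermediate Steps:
$p{\left(B \right)} = -4 + 2 B$ ($p{\left(B \right)} = -4 + B 2 = -4 + 2 B$)
$\sqrt{p{\left(130 \right)} - 17045} = \sqrt{\left(-4 + 2 \cdot 130\right) - 17045} = \sqrt{\left(-4 + 260\right) - 17045} = \sqrt{256 - 17045} = \sqrt{-16789} = i \sqrt{16789}$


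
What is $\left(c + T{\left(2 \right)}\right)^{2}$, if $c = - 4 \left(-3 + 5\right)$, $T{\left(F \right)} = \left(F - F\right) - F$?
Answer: $100$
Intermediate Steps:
$T{\left(F \right)} = - F$ ($T{\left(F \right)} = 0 - F = - F$)
$c = -8$ ($c = \left(-4\right) 2 = -8$)
$\left(c + T{\left(2 \right)}\right)^{2} = \left(-8 - 2\right)^{2} = \left(-10\right)^{2} = 100$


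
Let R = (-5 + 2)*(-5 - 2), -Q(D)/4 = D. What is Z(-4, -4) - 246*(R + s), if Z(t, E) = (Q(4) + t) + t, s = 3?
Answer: -5928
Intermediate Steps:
Q(D) = -4*D
R = 21 (R = -3*(-7) = 21)
Z(t, E) = -16 + 2*t (Z(t, E) = (-4*4 + t) + t = (-16 + t) + t = -16 + 2*t)
Z(-4, -4) - 246*(R + s) = (-16 + 2*(-4)) - 246*(21 + 3) = (-16 - 8) - 246*24 = -24 - 41*144 = -24 - 5904 = -5928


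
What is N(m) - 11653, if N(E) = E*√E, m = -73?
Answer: -11653 - 73*I*√73 ≈ -11653.0 - 623.71*I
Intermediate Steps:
N(E) = E^(3/2)
N(m) - 11653 = (-73)^(3/2) - 11653 = -73*I*√73 - 11653 = -11653 - 73*I*√73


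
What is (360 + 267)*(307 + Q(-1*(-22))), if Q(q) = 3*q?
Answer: 233871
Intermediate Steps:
(360 + 267)*(307 + Q(-1*(-22))) = (360 + 267)*(307 + 3*(-1*(-22))) = 627*(307 + 3*22) = 627*(307 + 66) = 627*373 = 233871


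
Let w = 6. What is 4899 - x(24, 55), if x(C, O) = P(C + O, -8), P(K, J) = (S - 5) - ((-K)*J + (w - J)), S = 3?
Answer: 5547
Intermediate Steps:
P(K, J) = -8 + J + J*K (P(K, J) = (3 - 5) - ((-K)*J + (6 - J)) = -2 - (-J*K + (6 - J)) = -2 - (6 - J - J*K) = -2 + (-6 + J + J*K) = -8 + J + J*K)
x(C, O) = -16 - 8*C - 8*O (x(C, O) = -8 - 8 - 8*(C + O) = -8 - 8 + (-8*C - 8*O) = -16 - 8*C - 8*O)
4899 - x(24, 55) = 4899 - (-16 - 8*24 - 8*55) = 4899 - (-16 - 192 - 440) = 4899 - 1*(-648) = 4899 + 648 = 5547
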